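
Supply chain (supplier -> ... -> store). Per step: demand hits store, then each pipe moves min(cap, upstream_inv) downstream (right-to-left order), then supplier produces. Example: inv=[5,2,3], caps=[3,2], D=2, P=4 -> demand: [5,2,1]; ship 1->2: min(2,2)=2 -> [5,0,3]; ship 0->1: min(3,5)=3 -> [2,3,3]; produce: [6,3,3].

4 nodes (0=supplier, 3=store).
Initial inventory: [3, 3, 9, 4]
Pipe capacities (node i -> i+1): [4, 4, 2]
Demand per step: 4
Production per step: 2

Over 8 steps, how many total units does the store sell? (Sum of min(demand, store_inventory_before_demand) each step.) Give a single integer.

Step 1: sold=4 (running total=4) -> [2 3 10 2]
Step 2: sold=2 (running total=6) -> [2 2 11 2]
Step 3: sold=2 (running total=8) -> [2 2 11 2]
Step 4: sold=2 (running total=10) -> [2 2 11 2]
Step 5: sold=2 (running total=12) -> [2 2 11 2]
Step 6: sold=2 (running total=14) -> [2 2 11 2]
Step 7: sold=2 (running total=16) -> [2 2 11 2]
Step 8: sold=2 (running total=18) -> [2 2 11 2]

Answer: 18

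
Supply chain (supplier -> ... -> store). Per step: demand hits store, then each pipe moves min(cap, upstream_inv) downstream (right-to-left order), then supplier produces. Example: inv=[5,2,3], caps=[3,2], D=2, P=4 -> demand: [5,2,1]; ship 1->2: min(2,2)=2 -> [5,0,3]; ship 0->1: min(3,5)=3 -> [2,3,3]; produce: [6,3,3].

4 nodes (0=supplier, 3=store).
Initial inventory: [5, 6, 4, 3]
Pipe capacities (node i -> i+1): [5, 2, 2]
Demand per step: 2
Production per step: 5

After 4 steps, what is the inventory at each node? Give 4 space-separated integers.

Step 1: demand=2,sold=2 ship[2->3]=2 ship[1->2]=2 ship[0->1]=5 prod=5 -> inv=[5 9 4 3]
Step 2: demand=2,sold=2 ship[2->3]=2 ship[1->2]=2 ship[0->1]=5 prod=5 -> inv=[5 12 4 3]
Step 3: demand=2,sold=2 ship[2->3]=2 ship[1->2]=2 ship[0->1]=5 prod=5 -> inv=[5 15 4 3]
Step 4: demand=2,sold=2 ship[2->3]=2 ship[1->2]=2 ship[0->1]=5 prod=5 -> inv=[5 18 4 3]

5 18 4 3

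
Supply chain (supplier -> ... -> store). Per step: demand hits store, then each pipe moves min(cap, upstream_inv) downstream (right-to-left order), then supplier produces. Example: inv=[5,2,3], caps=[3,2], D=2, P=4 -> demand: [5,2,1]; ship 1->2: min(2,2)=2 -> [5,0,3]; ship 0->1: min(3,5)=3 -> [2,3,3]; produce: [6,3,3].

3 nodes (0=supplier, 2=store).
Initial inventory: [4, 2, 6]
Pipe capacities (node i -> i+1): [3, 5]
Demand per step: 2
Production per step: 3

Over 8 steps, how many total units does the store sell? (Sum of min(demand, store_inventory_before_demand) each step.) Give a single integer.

Step 1: sold=2 (running total=2) -> [4 3 6]
Step 2: sold=2 (running total=4) -> [4 3 7]
Step 3: sold=2 (running total=6) -> [4 3 8]
Step 4: sold=2 (running total=8) -> [4 3 9]
Step 5: sold=2 (running total=10) -> [4 3 10]
Step 6: sold=2 (running total=12) -> [4 3 11]
Step 7: sold=2 (running total=14) -> [4 3 12]
Step 8: sold=2 (running total=16) -> [4 3 13]

Answer: 16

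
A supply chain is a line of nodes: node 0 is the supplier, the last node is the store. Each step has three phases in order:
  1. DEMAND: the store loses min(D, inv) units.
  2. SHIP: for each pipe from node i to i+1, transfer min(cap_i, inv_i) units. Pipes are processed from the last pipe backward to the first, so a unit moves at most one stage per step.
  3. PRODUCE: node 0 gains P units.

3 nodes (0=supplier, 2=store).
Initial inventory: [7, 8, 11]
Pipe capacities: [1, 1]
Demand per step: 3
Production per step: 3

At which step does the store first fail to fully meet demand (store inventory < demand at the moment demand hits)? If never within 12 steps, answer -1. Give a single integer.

Step 1: demand=3,sold=3 ship[1->2]=1 ship[0->1]=1 prod=3 -> [9 8 9]
Step 2: demand=3,sold=3 ship[1->2]=1 ship[0->1]=1 prod=3 -> [11 8 7]
Step 3: demand=3,sold=3 ship[1->2]=1 ship[0->1]=1 prod=3 -> [13 8 5]
Step 4: demand=3,sold=3 ship[1->2]=1 ship[0->1]=1 prod=3 -> [15 8 3]
Step 5: demand=3,sold=3 ship[1->2]=1 ship[0->1]=1 prod=3 -> [17 8 1]
Step 6: demand=3,sold=1 ship[1->2]=1 ship[0->1]=1 prod=3 -> [19 8 1]
Step 7: demand=3,sold=1 ship[1->2]=1 ship[0->1]=1 prod=3 -> [21 8 1]
Step 8: demand=3,sold=1 ship[1->2]=1 ship[0->1]=1 prod=3 -> [23 8 1]
Step 9: demand=3,sold=1 ship[1->2]=1 ship[0->1]=1 prod=3 -> [25 8 1]
Step 10: demand=3,sold=1 ship[1->2]=1 ship[0->1]=1 prod=3 -> [27 8 1]
Step 11: demand=3,sold=1 ship[1->2]=1 ship[0->1]=1 prod=3 -> [29 8 1]
Step 12: demand=3,sold=1 ship[1->2]=1 ship[0->1]=1 prod=3 -> [31 8 1]
First stockout at step 6

6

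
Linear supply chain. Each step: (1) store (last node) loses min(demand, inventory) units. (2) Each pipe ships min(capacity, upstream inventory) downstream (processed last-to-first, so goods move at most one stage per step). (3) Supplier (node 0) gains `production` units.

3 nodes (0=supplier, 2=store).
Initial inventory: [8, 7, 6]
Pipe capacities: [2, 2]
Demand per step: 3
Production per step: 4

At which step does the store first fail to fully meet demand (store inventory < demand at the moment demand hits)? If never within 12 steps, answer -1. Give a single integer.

Step 1: demand=3,sold=3 ship[1->2]=2 ship[0->1]=2 prod=4 -> [10 7 5]
Step 2: demand=3,sold=3 ship[1->2]=2 ship[0->1]=2 prod=4 -> [12 7 4]
Step 3: demand=3,sold=3 ship[1->2]=2 ship[0->1]=2 prod=4 -> [14 7 3]
Step 4: demand=3,sold=3 ship[1->2]=2 ship[0->1]=2 prod=4 -> [16 7 2]
Step 5: demand=3,sold=2 ship[1->2]=2 ship[0->1]=2 prod=4 -> [18 7 2]
Step 6: demand=3,sold=2 ship[1->2]=2 ship[0->1]=2 prod=4 -> [20 7 2]
Step 7: demand=3,sold=2 ship[1->2]=2 ship[0->1]=2 prod=4 -> [22 7 2]
Step 8: demand=3,sold=2 ship[1->2]=2 ship[0->1]=2 prod=4 -> [24 7 2]
Step 9: demand=3,sold=2 ship[1->2]=2 ship[0->1]=2 prod=4 -> [26 7 2]
Step 10: demand=3,sold=2 ship[1->2]=2 ship[0->1]=2 prod=4 -> [28 7 2]
Step 11: demand=3,sold=2 ship[1->2]=2 ship[0->1]=2 prod=4 -> [30 7 2]
Step 12: demand=3,sold=2 ship[1->2]=2 ship[0->1]=2 prod=4 -> [32 7 2]
First stockout at step 5

5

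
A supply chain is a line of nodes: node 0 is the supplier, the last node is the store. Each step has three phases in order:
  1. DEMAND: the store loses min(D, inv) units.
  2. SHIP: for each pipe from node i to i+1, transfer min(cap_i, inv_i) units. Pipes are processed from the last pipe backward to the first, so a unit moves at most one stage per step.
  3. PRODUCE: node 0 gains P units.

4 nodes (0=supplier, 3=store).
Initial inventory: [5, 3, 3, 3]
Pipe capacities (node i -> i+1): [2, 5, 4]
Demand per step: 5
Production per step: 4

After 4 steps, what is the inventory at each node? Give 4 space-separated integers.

Step 1: demand=5,sold=3 ship[2->3]=3 ship[1->2]=3 ship[0->1]=2 prod=4 -> inv=[7 2 3 3]
Step 2: demand=5,sold=3 ship[2->3]=3 ship[1->2]=2 ship[0->1]=2 prod=4 -> inv=[9 2 2 3]
Step 3: demand=5,sold=3 ship[2->3]=2 ship[1->2]=2 ship[0->1]=2 prod=4 -> inv=[11 2 2 2]
Step 4: demand=5,sold=2 ship[2->3]=2 ship[1->2]=2 ship[0->1]=2 prod=4 -> inv=[13 2 2 2]

13 2 2 2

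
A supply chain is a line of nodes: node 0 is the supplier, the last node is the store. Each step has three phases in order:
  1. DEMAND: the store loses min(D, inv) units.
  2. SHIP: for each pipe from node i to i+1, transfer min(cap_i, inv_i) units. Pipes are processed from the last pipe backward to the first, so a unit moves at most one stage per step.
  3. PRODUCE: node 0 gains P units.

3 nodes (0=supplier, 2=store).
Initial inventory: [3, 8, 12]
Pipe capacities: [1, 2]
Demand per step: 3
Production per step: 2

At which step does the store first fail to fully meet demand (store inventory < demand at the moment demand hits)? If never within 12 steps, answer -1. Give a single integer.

Step 1: demand=3,sold=3 ship[1->2]=2 ship[0->1]=1 prod=2 -> [4 7 11]
Step 2: demand=3,sold=3 ship[1->2]=2 ship[0->1]=1 prod=2 -> [5 6 10]
Step 3: demand=3,sold=3 ship[1->2]=2 ship[0->1]=1 prod=2 -> [6 5 9]
Step 4: demand=3,sold=3 ship[1->2]=2 ship[0->1]=1 prod=2 -> [7 4 8]
Step 5: demand=3,sold=3 ship[1->2]=2 ship[0->1]=1 prod=2 -> [8 3 7]
Step 6: demand=3,sold=3 ship[1->2]=2 ship[0->1]=1 prod=2 -> [9 2 6]
Step 7: demand=3,sold=3 ship[1->2]=2 ship[0->1]=1 prod=2 -> [10 1 5]
Step 8: demand=3,sold=3 ship[1->2]=1 ship[0->1]=1 prod=2 -> [11 1 3]
Step 9: demand=3,sold=3 ship[1->2]=1 ship[0->1]=1 prod=2 -> [12 1 1]
Step 10: demand=3,sold=1 ship[1->2]=1 ship[0->1]=1 prod=2 -> [13 1 1]
Step 11: demand=3,sold=1 ship[1->2]=1 ship[0->1]=1 prod=2 -> [14 1 1]
Step 12: demand=3,sold=1 ship[1->2]=1 ship[0->1]=1 prod=2 -> [15 1 1]
First stockout at step 10

10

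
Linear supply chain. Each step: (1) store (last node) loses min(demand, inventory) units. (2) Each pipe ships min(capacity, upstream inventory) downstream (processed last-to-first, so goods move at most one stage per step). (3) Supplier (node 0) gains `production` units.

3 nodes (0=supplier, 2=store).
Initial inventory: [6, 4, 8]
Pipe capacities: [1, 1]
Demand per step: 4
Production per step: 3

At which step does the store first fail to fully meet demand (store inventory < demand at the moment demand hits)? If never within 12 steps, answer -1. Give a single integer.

Step 1: demand=4,sold=4 ship[1->2]=1 ship[0->1]=1 prod=3 -> [8 4 5]
Step 2: demand=4,sold=4 ship[1->2]=1 ship[0->1]=1 prod=3 -> [10 4 2]
Step 3: demand=4,sold=2 ship[1->2]=1 ship[0->1]=1 prod=3 -> [12 4 1]
Step 4: demand=4,sold=1 ship[1->2]=1 ship[0->1]=1 prod=3 -> [14 4 1]
Step 5: demand=4,sold=1 ship[1->2]=1 ship[0->1]=1 prod=3 -> [16 4 1]
Step 6: demand=4,sold=1 ship[1->2]=1 ship[0->1]=1 prod=3 -> [18 4 1]
Step 7: demand=4,sold=1 ship[1->2]=1 ship[0->1]=1 prod=3 -> [20 4 1]
Step 8: demand=4,sold=1 ship[1->2]=1 ship[0->1]=1 prod=3 -> [22 4 1]
Step 9: demand=4,sold=1 ship[1->2]=1 ship[0->1]=1 prod=3 -> [24 4 1]
Step 10: demand=4,sold=1 ship[1->2]=1 ship[0->1]=1 prod=3 -> [26 4 1]
Step 11: demand=4,sold=1 ship[1->2]=1 ship[0->1]=1 prod=3 -> [28 4 1]
Step 12: demand=4,sold=1 ship[1->2]=1 ship[0->1]=1 prod=3 -> [30 4 1]
First stockout at step 3

3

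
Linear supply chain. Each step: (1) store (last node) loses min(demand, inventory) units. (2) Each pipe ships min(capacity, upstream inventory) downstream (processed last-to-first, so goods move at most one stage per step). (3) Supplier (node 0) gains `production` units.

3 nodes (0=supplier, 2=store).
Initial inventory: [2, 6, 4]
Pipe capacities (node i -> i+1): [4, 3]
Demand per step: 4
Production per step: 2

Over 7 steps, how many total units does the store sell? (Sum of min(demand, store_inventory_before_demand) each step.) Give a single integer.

Step 1: sold=4 (running total=4) -> [2 5 3]
Step 2: sold=3 (running total=7) -> [2 4 3]
Step 3: sold=3 (running total=10) -> [2 3 3]
Step 4: sold=3 (running total=13) -> [2 2 3]
Step 5: sold=3 (running total=16) -> [2 2 2]
Step 6: sold=2 (running total=18) -> [2 2 2]
Step 7: sold=2 (running total=20) -> [2 2 2]

Answer: 20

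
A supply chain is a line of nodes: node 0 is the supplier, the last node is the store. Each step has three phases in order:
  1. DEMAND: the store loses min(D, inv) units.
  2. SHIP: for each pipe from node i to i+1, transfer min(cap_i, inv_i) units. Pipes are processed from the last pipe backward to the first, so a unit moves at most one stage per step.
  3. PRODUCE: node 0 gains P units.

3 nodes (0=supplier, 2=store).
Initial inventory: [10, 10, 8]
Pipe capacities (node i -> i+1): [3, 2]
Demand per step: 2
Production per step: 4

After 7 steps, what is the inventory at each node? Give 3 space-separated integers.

Step 1: demand=2,sold=2 ship[1->2]=2 ship[0->1]=3 prod=4 -> inv=[11 11 8]
Step 2: demand=2,sold=2 ship[1->2]=2 ship[0->1]=3 prod=4 -> inv=[12 12 8]
Step 3: demand=2,sold=2 ship[1->2]=2 ship[0->1]=3 prod=4 -> inv=[13 13 8]
Step 4: demand=2,sold=2 ship[1->2]=2 ship[0->1]=3 prod=4 -> inv=[14 14 8]
Step 5: demand=2,sold=2 ship[1->2]=2 ship[0->1]=3 prod=4 -> inv=[15 15 8]
Step 6: demand=2,sold=2 ship[1->2]=2 ship[0->1]=3 prod=4 -> inv=[16 16 8]
Step 7: demand=2,sold=2 ship[1->2]=2 ship[0->1]=3 prod=4 -> inv=[17 17 8]

17 17 8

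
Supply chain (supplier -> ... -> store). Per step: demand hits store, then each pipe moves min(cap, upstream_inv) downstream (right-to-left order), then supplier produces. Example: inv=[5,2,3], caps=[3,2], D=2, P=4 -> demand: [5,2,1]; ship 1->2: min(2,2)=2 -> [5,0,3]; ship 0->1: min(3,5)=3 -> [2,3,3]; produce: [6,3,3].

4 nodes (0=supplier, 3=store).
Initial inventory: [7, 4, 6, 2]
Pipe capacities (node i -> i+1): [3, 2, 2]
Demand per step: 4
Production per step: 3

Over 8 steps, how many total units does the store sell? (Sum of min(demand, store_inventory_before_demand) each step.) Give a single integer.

Answer: 16

Derivation:
Step 1: sold=2 (running total=2) -> [7 5 6 2]
Step 2: sold=2 (running total=4) -> [7 6 6 2]
Step 3: sold=2 (running total=6) -> [7 7 6 2]
Step 4: sold=2 (running total=8) -> [7 8 6 2]
Step 5: sold=2 (running total=10) -> [7 9 6 2]
Step 6: sold=2 (running total=12) -> [7 10 6 2]
Step 7: sold=2 (running total=14) -> [7 11 6 2]
Step 8: sold=2 (running total=16) -> [7 12 6 2]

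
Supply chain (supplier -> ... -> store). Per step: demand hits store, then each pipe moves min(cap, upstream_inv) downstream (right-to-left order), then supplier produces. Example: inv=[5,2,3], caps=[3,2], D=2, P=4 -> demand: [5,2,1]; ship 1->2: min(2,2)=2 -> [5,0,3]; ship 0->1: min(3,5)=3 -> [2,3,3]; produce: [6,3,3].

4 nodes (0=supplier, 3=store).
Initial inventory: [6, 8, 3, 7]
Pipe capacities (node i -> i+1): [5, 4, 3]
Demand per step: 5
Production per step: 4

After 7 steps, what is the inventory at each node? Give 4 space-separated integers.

Step 1: demand=5,sold=5 ship[2->3]=3 ship[1->2]=4 ship[0->1]=5 prod=4 -> inv=[5 9 4 5]
Step 2: demand=5,sold=5 ship[2->3]=3 ship[1->2]=4 ship[0->1]=5 prod=4 -> inv=[4 10 5 3]
Step 3: demand=5,sold=3 ship[2->3]=3 ship[1->2]=4 ship[0->1]=4 prod=4 -> inv=[4 10 6 3]
Step 4: demand=5,sold=3 ship[2->3]=3 ship[1->2]=4 ship[0->1]=4 prod=4 -> inv=[4 10 7 3]
Step 5: demand=5,sold=3 ship[2->3]=3 ship[1->2]=4 ship[0->1]=4 prod=4 -> inv=[4 10 8 3]
Step 6: demand=5,sold=3 ship[2->3]=3 ship[1->2]=4 ship[0->1]=4 prod=4 -> inv=[4 10 9 3]
Step 7: demand=5,sold=3 ship[2->3]=3 ship[1->2]=4 ship[0->1]=4 prod=4 -> inv=[4 10 10 3]

4 10 10 3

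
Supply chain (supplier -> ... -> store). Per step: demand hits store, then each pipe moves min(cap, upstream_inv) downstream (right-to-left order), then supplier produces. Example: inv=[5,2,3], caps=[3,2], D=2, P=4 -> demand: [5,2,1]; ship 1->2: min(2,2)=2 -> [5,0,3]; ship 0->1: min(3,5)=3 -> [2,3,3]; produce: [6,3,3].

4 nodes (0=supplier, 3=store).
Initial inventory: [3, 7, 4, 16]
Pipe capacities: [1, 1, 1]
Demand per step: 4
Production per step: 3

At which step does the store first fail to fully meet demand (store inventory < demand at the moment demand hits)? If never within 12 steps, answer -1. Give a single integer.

Step 1: demand=4,sold=4 ship[2->3]=1 ship[1->2]=1 ship[0->1]=1 prod=3 -> [5 7 4 13]
Step 2: demand=4,sold=4 ship[2->3]=1 ship[1->2]=1 ship[0->1]=1 prod=3 -> [7 7 4 10]
Step 3: demand=4,sold=4 ship[2->3]=1 ship[1->2]=1 ship[0->1]=1 prod=3 -> [9 7 4 7]
Step 4: demand=4,sold=4 ship[2->3]=1 ship[1->2]=1 ship[0->1]=1 prod=3 -> [11 7 4 4]
Step 5: demand=4,sold=4 ship[2->3]=1 ship[1->2]=1 ship[0->1]=1 prod=3 -> [13 7 4 1]
Step 6: demand=4,sold=1 ship[2->3]=1 ship[1->2]=1 ship[0->1]=1 prod=3 -> [15 7 4 1]
Step 7: demand=4,sold=1 ship[2->3]=1 ship[1->2]=1 ship[0->1]=1 prod=3 -> [17 7 4 1]
Step 8: demand=4,sold=1 ship[2->3]=1 ship[1->2]=1 ship[0->1]=1 prod=3 -> [19 7 4 1]
Step 9: demand=4,sold=1 ship[2->3]=1 ship[1->2]=1 ship[0->1]=1 prod=3 -> [21 7 4 1]
Step 10: demand=4,sold=1 ship[2->3]=1 ship[1->2]=1 ship[0->1]=1 prod=3 -> [23 7 4 1]
Step 11: demand=4,sold=1 ship[2->3]=1 ship[1->2]=1 ship[0->1]=1 prod=3 -> [25 7 4 1]
Step 12: demand=4,sold=1 ship[2->3]=1 ship[1->2]=1 ship[0->1]=1 prod=3 -> [27 7 4 1]
First stockout at step 6

6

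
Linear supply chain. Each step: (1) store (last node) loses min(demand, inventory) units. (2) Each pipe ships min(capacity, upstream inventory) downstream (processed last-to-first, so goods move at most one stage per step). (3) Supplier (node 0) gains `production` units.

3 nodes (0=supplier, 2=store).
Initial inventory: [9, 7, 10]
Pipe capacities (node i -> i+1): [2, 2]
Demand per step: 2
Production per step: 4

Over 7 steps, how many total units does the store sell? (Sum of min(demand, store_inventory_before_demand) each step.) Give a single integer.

Step 1: sold=2 (running total=2) -> [11 7 10]
Step 2: sold=2 (running total=4) -> [13 7 10]
Step 3: sold=2 (running total=6) -> [15 7 10]
Step 4: sold=2 (running total=8) -> [17 7 10]
Step 5: sold=2 (running total=10) -> [19 7 10]
Step 6: sold=2 (running total=12) -> [21 7 10]
Step 7: sold=2 (running total=14) -> [23 7 10]

Answer: 14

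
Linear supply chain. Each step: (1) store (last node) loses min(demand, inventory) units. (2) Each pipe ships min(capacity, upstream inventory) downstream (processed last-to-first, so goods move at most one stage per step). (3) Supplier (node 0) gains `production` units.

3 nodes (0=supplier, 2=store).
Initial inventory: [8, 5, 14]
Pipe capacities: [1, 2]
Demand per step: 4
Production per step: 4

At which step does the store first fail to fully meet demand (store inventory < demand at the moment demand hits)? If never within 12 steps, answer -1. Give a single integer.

Step 1: demand=4,sold=4 ship[1->2]=2 ship[0->1]=1 prod=4 -> [11 4 12]
Step 2: demand=4,sold=4 ship[1->2]=2 ship[0->1]=1 prod=4 -> [14 3 10]
Step 3: demand=4,sold=4 ship[1->2]=2 ship[0->1]=1 prod=4 -> [17 2 8]
Step 4: demand=4,sold=4 ship[1->2]=2 ship[0->1]=1 prod=4 -> [20 1 6]
Step 5: demand=4,sold=4 ship[1->2]=1 ship[0->1]=1 prod=4 -> [23 1 3]
Step 6: demand=4,sold=3 ship[1->2]=1 ship[0->1]=1 prod=4 -> [26 1 1]
Step 7: demand=4,sold=1 ship[1->2]=1 ship[0->1]=1 prod=4 -> [29 1 1]
Step 8: demand=4,sold=1 ship[1->2]=1 ship[0->1]=1 prod=4 -> [32 1 1]
Step 9: demand=4,sold=1 ship[1->2]=1 ship[0->1]=1 prod=4 -> [35 1 1]
Step 10: demand=4,sold=1 ship[1->2]=1 ship[0->1]=1 prod=4 -> [38 1 1]
Step 11: demand=4,sold=1 ship[1->2]=1 ship[0->1]=1 prod=4 -> [41 1 1]
Step 12: demand=4,sold=1 ship[1->2]=1 ship[0->1]=1 prod=4 -> [44 1 1]
First stockout at step 6

6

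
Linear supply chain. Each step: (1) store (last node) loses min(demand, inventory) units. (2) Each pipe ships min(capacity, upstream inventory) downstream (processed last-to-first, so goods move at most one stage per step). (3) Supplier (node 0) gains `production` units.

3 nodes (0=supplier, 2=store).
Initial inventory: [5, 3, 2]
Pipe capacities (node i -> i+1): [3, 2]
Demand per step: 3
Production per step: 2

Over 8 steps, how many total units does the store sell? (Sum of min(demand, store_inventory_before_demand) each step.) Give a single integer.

Step 1: sold=2 (running total=2) -> [4 4 2]
Step 2: sold=2 (running total=4) -> [3 5 2]
Step 3: sold=2 (running total=6) -> [2 6 2]
Step 4: sold=2 (running total=8) -> [2 6 2]
Step 5: sold=2 (running total=10) -> [2 6 2]
Step 6: sold=2 (running total=12) -> [2 6 2]
Step 7: sold=2 (running total=14) -> [2 6 2]
Step 8: sold=2 (running total=16) -> [2 6 2]

Answer: 16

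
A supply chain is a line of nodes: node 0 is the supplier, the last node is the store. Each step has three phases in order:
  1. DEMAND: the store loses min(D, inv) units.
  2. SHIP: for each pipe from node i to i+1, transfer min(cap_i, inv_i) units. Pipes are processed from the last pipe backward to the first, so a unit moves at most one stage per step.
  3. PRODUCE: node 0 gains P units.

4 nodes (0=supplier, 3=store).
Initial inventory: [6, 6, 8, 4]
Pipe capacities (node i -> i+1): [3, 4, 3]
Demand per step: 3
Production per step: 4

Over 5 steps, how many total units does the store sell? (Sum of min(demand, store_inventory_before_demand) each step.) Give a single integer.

Step 1: sold=3 (running total=3) -> [7 5 9 4]
Step 2: sold=3 (running total=6) -> [8 4 10 4]
Step 3: sold=3 (running total=9) -> [9 3 11 4]
Step 4: sold=3 (running total=12) -> [10 3 11 4]
Step 5: sold=3 (running total=15) -> [11 3 11 4]

Answer: 15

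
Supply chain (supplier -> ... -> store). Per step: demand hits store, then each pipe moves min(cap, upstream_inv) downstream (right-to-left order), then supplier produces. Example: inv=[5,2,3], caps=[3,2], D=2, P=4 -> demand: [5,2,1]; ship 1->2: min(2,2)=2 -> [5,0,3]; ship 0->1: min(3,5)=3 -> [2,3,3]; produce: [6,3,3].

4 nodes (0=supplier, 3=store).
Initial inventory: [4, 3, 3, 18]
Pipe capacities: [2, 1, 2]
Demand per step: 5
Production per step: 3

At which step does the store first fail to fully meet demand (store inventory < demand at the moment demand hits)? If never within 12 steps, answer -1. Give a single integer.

Step 1: demand=5,sold=5 ship[2->3]=2 ship[1->2]=1 ship[0->1]=2 prod=3 -> [5 4 2 15]
Step 2: demand=5,sold=5 ship[2->3]=2 ship[1->2]=1 ship[0->1]=2 prod=3 -> [6 5 1 12]
Step 3: demand=5,sold=5 ship[2->3]=1 ship[1->2]=1 ship[0->1]=2 prod=3 -> [7 6 1 8]
Step 4: demand=5,sold=5 ship[2->3]=1 ship[1->2]=1 ship[0->1]=2 prod=3 -> [8 7 1 4]
Step 5: demand=5,sold=4 ship[2->3]=1 ship[1->2]=1 ship[0->1]=2 prod=3 -> [9 8 1 1]
Step 6: demand=5,sold=1 ship[2->3]=1 ship[1->2]=1 ship[0->1]=2 prod=3 -> [10 9 1 1]
Step 7: demand=5,sold=1 ship[2->3]=1 ship[1->2]=1 ship[0->1]=2 prod=3 -> [11 10 1 1]
Step 8: demand=5,sold=1 ship[2->3]=1 ship[1->2]=1 ship[0->1]=2 prod=3 -> [12 11 1 1]
Step 9: demand=5,sold=1 ship[2->3]=1 ship[1->2]=1 ship[0->1]=2 prod=3 -> [13 12 1 1]
Step 10: demand=5,sold=1 ship[2->3]=1 ship[1->2]=1 ship[0->1]=2 prod=3 -> [14 13 1 1]
Step 11: demand=5,sold=1 ship[2->3]=1 ship[1->2]=1 ship[0->1]=2 prod=3 -> [15 14 1 1]
Step 12: demand=5,sold=1 ship[2->3]=1 ship[1->2]=1 ship[0->1]=2 prod=3 -> [16 15 1 1]
First stockout at step 5

5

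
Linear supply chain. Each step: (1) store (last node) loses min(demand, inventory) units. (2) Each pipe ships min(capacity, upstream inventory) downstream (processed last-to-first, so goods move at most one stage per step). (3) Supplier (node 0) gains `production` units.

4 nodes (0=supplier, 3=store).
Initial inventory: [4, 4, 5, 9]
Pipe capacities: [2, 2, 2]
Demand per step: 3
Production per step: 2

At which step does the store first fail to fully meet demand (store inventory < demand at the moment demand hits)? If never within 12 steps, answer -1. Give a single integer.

Step 1: demand=3,sold=3 ship[2->3]=2 ship[1->2]=2 ship[0->1]=2 prod=2 -> [4 4 5 8]
Step 2: demand=3,sold=3 ship[2->3]=2 ship[1->2]=2 ship[0->1]=2 prod=2 -> [4 4 5 7]
Step 3: demand=3,sold=3 ship[2->3]=2 ship[1->2]=2 ship[0->1]=2 prod=2 -> [4 4 5 6]
Step 4: demand=3,sold=3 ship[2->3]=2 ship[1->2]=2 ship[0->1]=2 prod=2 -> [4 4 5 5]
Step 5: demand=3,sold=3 ship[2->3]=2 ship[1->2]=2 ship[0->1]=2 prod=2 -> [4 4 5 4]
Step 6: demand=3,sold=3 ship[2->3]=2 ship[1->2]=2 ship[0->1]=2 prod=2 -> [4 4 5 3]
Step 7: demand=3,sold=3 ship[2->3]=2 ship[1->2]=2 ship[0->1]=2 prod=2 -> [4 4 5 2]
Step 8: demand=3,sold=2 ship[2->3]=2 ship[1->2]=2 ship[0->1]=2 prod=2 -> [4 4 5 2]
Step 9: demand=3,sold=2 ship[2->3]=2 ship[1->2]=2 ship[0->1]=2 prod=2 -> [4 4 5 2]
Step 10: demand=3,sold=2 ship[2->3]=2 ship[1->2]=2 ship[0->1]=2 prod=2 -> [4 4 5 2]
Step 11: demand=3,sold=2 ship[2->3]=2 ship[1->2]=2 ship[0->1]=2 prod=2 -> [4 4 5 2]
Step 12: demand=3,sold=2 ship[2->3]=2 ship[1->2]=2 ship[0->1]=2 prod=2 -> [4 4 5 2]
First stockout at step 8

8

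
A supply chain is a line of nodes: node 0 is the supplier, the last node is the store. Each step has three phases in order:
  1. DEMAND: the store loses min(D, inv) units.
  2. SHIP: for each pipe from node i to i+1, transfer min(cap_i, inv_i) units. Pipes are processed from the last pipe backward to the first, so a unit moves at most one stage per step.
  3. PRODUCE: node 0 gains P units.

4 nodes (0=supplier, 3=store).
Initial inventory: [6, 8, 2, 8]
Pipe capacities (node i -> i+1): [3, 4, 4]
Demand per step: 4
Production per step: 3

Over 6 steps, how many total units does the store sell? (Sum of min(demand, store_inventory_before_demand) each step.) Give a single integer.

Step 1: sold=4 (running total=4) -> [6 7 4 6]
Step 2: sold=4 (running total=8) -> [6 6 4 6]
Step 3: sold=4 (running total=12) -> [6 5 4 6]
Step 4: sold=4 (running total=16) -> [6 4 4 6]
Step 5: sold=4 (running total=20) -> [6 3 4 6]
Step 6: sold=4 (running total=24) -> [6 3 3 6]

Answer: 24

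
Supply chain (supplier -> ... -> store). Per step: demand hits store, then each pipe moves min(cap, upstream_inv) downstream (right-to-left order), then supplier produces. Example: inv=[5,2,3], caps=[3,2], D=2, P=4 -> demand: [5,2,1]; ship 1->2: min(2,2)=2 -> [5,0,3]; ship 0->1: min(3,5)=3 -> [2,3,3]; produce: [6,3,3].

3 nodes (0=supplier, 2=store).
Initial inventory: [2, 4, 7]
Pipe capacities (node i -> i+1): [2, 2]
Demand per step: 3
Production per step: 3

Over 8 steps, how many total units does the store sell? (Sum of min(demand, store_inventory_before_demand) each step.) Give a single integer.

Step 1: sold=3 (running total=3) -> [3 4 6]
Step 2: sold=3 (running total=6) -> [4 4 5]
Step 3: sold=3 (running total=9) -> [5 4 4]
Step 4: sold=3 (running total=12) -> [6 4 3]
Step 5: sold=3 (running total=15) -> [7 4 2]
Step 6: sold=2 (running total=17) -> [8 4 2]
Step 7: sold=2 (running total=19) -> [9 4 2]
Step 8: sold=2 (running total=21) -> [10 4 2]

Answer: 21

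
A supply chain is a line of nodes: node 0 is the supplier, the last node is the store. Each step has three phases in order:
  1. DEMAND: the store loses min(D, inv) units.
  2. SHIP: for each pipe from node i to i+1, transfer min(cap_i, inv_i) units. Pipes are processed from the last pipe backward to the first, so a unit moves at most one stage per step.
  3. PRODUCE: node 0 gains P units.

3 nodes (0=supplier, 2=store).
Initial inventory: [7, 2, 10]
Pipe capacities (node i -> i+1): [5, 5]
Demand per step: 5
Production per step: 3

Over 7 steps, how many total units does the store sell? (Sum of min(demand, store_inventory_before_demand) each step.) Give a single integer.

Step 1: sold=5 (running total=5) -> [5 5 7]
Step 2: sold=5 (running total=10) -> [3 5 7]
Step 3: sold=5 (running total=15) -> [3 3 7]
Step 4: sold=5 (running total=20) -> [3 3 5]
Step 5: sold=5 (running total=25) -> [3 3 3]
Step 6: sold=3 (running total=28) -> [3 3 3]
Step 7: sold=3 (running total=31) -> [3 3 3]

Answer: 31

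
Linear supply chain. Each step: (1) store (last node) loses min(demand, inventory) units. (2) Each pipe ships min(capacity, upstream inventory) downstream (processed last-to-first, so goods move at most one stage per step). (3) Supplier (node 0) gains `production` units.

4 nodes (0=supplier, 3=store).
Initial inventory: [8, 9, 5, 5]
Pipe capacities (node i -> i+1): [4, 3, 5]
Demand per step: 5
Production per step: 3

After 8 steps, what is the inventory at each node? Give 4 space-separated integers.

Step 1: demand=5,sold=5 ship[2->3]=5 ship[1->2]=3 ship[0->1]=4 prod=3 -> inv=[7 10 3 5]
Step 2: demand=5,sold=5 ship[2->3]=3 ship[1->2]=3 ship[0->1]=4 prod=3 -> inv=[6 11 3 3]
Step 3: demand=5,sold=3 ship[2->3]=3 ship[1->2]=3 ship[0->1]=4 prod=3 -> inv=[5 12 3 3]
Step 4: demand=5,sold=3 ship[2->3]=3 ship[1->2]=3 ship[0->1]=4 prod=3 -> inv=[4 13 3 3]
Step 5: demand=5,sold=3 ship[2->3]=3 ship[1->2]=3 ship[0->1]=4 prod=3 -> inv=[3 14 3 3]
Step 6: demand=5,sold=3 ship[2->3]=3 ship[1->2]=3 ship[0->1]=3 prod=3 -> inv=[3 14 3 3]
Step 7: demand=5,sold=3 ship[2->3]=3 ship[1->2]=3 ship[0->1]=3 prod=3 -> inv=[3 14 3 3]
Step 8: demand=5,sold=3 ship[2->3]=3 ship[1->2]=3 ship[0->1]=3 prod=3 -> inv=[3 14 3 3]

3 14 3 3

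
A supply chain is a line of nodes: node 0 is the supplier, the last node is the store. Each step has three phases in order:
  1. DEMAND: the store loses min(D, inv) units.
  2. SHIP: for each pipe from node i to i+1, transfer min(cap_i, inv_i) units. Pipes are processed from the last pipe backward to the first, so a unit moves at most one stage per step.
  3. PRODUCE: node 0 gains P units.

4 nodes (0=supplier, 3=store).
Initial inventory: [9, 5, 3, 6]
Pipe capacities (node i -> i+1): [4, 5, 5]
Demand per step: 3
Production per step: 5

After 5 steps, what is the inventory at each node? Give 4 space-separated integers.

Step 1: demand=3,sold=3 ship[2->3]=3 ship[1->2]=5 ship[0->1]=4 prod=5 -> inv=[10 4 5 6]
Step 2: demand=3,sold=3 ship[2->3]=5 ship[1->2]=4 ship[0->1]=4 prod=5 -> inv=[11 4 4 8]
Step 3: demand=3,sold=3 ship[2->3]=4 ship[1->2]=4 ship[0->1]=4 prod=5 -> inv=[12 4 4 9]
Step 4: demand=3,sold=3 ship[2->3]=4 ship[1->2]=4 ship[0->1]=4 prod=5 -> inv=[13 4 4 10]
Step 5: demand=3,sold=3 ship[2->3]=4 ship[1->2]=4 ship[0->1]=4 prod=5 -> inv=[14 4 4 11]

14 4 4 11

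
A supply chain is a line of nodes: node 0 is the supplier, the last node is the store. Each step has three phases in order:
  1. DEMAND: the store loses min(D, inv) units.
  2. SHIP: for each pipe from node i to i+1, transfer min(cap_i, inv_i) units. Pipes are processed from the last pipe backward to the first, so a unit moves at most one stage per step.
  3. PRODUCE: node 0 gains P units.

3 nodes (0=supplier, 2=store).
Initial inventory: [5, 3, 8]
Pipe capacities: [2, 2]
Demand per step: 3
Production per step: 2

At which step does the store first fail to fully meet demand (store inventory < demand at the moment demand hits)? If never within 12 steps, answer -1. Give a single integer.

Step 1: demand=3,sold=3 ship[1->2]=2 ship[0->1]=2 prod=2 -> [5 3 7]
Step 2: demand=3,sold=3 ship[1->2]=2 ship[0->1]=2 prod=2 -> [5 3 6]
Step 3: demand=3,sold=3 ship[1->2]=2 ship[0->1]=2 prod=2 -> [5 3 5]
Step 4: demand=3,sold=3 ship[1->2]=2 ship[0->1]=2 prod=2 -> [5 3 4]
Step 5: demand=3,sold=3 ship[1->2]=2 ship[0->1]=2 prod=2 -> [5 3 3]
Step 6: demand=3,sold=3 ship[1->2]=2 ship[0->1]=2 prod=2 -> [5 3 2]
Step 7: demand=3,sold=2 ship[1->2]=2 ship[0->1]=2 prod=2 -> [5 3 2]
Step 8: demand=3,sold=2 ship[1->2]=2 ship[0->1]=2 prod=2 -> [5 3 2]
Step 9: demand=3,sold=2 ship[1->2]=2 ship[0->1]=2 prod=2 -> [5 3 2]
Step 10: demand=3,sold=2 ship[1->2]=2 ship[0->1]=2 prod=2 -> [5 3 2]
Step 11: demand=3,sold=2 ship[1->2]=2 ship[0->1]=2 prod=2 -> [5 3 2]
Step 12: demand=3,sold=2 ship[1->2]=2 ship[0->1]=2 prod=2 -> [5 3 2]
First stockout at step 7

7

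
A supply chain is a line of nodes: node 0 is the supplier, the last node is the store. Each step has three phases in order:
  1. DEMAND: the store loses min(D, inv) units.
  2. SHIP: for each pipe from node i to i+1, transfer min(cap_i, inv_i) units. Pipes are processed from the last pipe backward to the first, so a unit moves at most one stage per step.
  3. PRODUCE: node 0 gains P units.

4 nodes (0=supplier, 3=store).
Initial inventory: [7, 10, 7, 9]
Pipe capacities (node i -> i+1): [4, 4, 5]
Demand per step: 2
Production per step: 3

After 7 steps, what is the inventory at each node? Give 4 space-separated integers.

Step 1: demand=2,sold=2 ship[2->3]=5 ship[1->2]=4 ship[0->1]=4 prod=3 -> inv=[6 10 6 12]
Step 2: demand=2,sold=2 ship[2->3]=5 ship[1->2]=4 ship[0->1]=4 prod=3 -> inv=[5 10 5 15]
Step 3: demand=2,sold=2 ship[2->3]=5 ship[1->2]=4 ship[0->1]=4 prod=3 -> inv=[4 10 4 18]
Step 4: demand=2,sold=2 ship[2->3]=4 ship[1->2]=4 ship[0->1]=4 prod=3 -> inv=[3 10 4 20]
Step 5: demand=2,sold=2 ship[2->3]=4 ship[1->2]=4 ship[0->1]=3 prod=3 -> inv=[3 9 4 22]
Step 6: demand=2,sold=2 ship[2->3]=4 ship[1->2]=4 ship[0->1]=3 prod=3 -> inv=[3 8 4 24]
Step 7: demand=2,sold=2 ship[2->3]=4 ship[1->2]=4 ship[0->1]=3 prod=3 -> inv=[3 7 4 26]

3 7 4 26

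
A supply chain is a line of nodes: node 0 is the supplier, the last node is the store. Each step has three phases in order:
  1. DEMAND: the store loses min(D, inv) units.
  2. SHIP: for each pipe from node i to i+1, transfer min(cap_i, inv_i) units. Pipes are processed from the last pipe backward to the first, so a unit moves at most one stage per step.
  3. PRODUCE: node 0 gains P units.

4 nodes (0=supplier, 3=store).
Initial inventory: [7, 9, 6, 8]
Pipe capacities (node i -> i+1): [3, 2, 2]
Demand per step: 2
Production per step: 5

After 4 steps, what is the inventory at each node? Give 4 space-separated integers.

Step 1: demand=2,sold=2 ship[2->3]=2 ship[1->2]=2 ship[0->1]=3 prod=5 -> inv=[9 10 6 8]
Step 2: demand=2,sold=2 ship[2->3]=2 ship[1->2]=2 ship[0->1]=3 prod=5 -> inv=[11 11 6 8]
Step 3: demand=2,sold=2 ship[2->3]=2 ship[1->2]=2 ship[0->1]=3 prod=5 -> inv=[13 12 6 8]
Step 4: demand=2,sold=2 ship[2->3]=2 ship[1->2]=2 ship[0->1]=3 prod=5 -> inv=[15 13 6 8]

15 13 6 8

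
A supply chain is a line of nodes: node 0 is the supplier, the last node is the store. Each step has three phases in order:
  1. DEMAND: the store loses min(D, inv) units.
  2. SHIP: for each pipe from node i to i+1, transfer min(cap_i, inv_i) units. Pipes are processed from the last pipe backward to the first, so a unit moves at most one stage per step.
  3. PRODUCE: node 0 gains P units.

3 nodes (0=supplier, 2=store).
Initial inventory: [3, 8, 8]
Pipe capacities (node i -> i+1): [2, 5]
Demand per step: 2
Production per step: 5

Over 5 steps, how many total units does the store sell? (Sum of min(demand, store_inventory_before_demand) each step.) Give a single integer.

Answer: 10

Derivation:
Step 1: sold=2 (running total=2) -> [6 5 11]
Step 2: sold=2 (running total=4) -> [9 2 14]
Step 3: sold=2 (running total=6) -> [12 2 14]
Step 4: sold=2 (running total=8) -> [15 2 14]
Step 5: sold=2 (running total=10) -> [18 2 14]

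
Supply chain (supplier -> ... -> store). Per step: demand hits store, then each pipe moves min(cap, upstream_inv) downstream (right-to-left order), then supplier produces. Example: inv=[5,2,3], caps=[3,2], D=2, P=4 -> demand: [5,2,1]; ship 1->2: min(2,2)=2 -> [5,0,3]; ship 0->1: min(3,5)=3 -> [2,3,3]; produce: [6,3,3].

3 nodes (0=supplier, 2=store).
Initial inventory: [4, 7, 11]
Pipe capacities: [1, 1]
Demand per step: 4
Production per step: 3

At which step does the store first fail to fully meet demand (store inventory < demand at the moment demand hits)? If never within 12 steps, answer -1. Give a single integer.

Step 1: demand=4,sold=4 ship[1->2]=1 ship[0->1]=1 prod=3 -> [6 7 8]
Step 2: demand=4,sold=4 ship[1->2]=1 ship[0->1]=1 prod=3 -> [8 7 5]
Step 3: demand=4,sold=4 ship[1->2]=1 ship[0->1]=1 prod=3 -> [10 7 2]
Step 4: demand=4,sold=2 ship[1->2]=1 ship[0->1]=1 prod=3 -> [12 7 1]
Step 5: demand=4,sold=1 ship[1->2]=1 ship[0->1]=1 prod=3 -> [14 7 1]
Step 6: demand=4,sold=1 ship[1->2]=1 ship[0->1]=1 prod=3 -> [16 7 1]
Step 7: demand=4,sold=1 ship[1->2]=1 ship[0->1]=1 prod=3 -> [18 7 1]
Step 8: demand=4,sold=1 ship[1->2]=1 ship[0->1]=1 prod=3 -> [20 7 1]
Step 9: demand=4,sold=1 ship[1->2]=1 ship[0->1]=1 prod=3 -> [22 7 1]
Step 10: demand=4,sold=1 ship[1->2]=1 ship[0->1]=1 prod=3 -> [24 7 1]
Step 11: demand=4,sold=1 ship[1->2]=1 ship[0->1]=1 prod=3 -> [26 7 1]
Step 12: demand=4,sold=1 ship[1->2]=1 ship[0->1]=1 prod=3 -> [28 7 1]
First stockout at step 4

4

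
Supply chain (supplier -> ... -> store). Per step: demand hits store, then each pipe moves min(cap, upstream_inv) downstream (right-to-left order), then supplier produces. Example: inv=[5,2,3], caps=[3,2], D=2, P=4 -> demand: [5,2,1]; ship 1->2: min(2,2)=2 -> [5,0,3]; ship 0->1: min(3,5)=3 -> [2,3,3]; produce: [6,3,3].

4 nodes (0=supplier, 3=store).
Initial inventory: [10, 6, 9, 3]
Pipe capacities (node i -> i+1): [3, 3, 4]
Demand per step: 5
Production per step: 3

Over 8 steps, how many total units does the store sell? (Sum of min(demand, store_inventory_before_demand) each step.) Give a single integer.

Answer: 30

Derivation:
Step 1: sold=3 (running total=3) -> [10 6 8 4]
Step 2: sold=4 (running total=7) -> [10 6 7 4]
Step 3: sold=4 (running total=11) -> [10 6 6 4]
Step 4: sold=4 (running total=15) -> [10 6 5 4]
Step 5: sold=4 (running total=19) -> [10 6 4 4]
Step 6: sold=4 (running total=23) -> [10 6 3 4]
Step 7: sold=4 (running total=27) -> [10 6 3 3]
Step 8: sold=3 (running total=30) -> [10 6 3 3]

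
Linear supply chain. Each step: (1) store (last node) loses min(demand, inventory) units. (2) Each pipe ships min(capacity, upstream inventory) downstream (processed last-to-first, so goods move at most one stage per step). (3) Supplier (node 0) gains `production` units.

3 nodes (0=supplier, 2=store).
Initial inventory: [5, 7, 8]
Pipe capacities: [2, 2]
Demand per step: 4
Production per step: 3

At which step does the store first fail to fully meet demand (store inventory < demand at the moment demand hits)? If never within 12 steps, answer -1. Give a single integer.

Step 1: demand=4,sold=4 ship[1->2]=2 ship[0->1]=2 prod=3 -> [6 7 6]
Step 2: demand=4,sold=4 ship[1->2]=2 ship[0->1]=2 prod=3 -> [7 7 4]
Step 3: demand=4,sold=4 ship[1->2]=2 ship[0->1]=2 prod=3 -> [8 7 2]
Step 4: demand=4,sold=2 ship[1->2]=2 ship[0->1]=2 prod=3 -> [9 7 2]
Step 5: demand=4,sold=2 ship[1->2]=2 ship[0->1]=2 prod=3 -> [10 7 2]
Step 6: demand=4,sold=2 ship[1->2]=2 ship[0->1]=2 prod=3 -> [11 7 2]
Step 7: demand=4,sold=2 ship[1->2]=2 ship[0->1]=2 prod=3 -> [12 7 2]
Step 8: demand=4,sold=2 ship[1->2]=2 ship[0->1]=2 prod=3 -> [13 7 2]
Step 9: demand=4,sold=2 ship[1->2]=2 ship[0->1]=2 prod=3 -> [14 7 2]
Step 10: demand=4,sold=2 ship[1->2]=2 ship[0->1]=2 prod=3 -> [15 7 2]
Step 11: demand=4,sold=2 ship[1->2]=2 ship[0->1]=2 prod=3 -> [16 7 2]
Step 12: demand=4,sold=2 ship[1->2]=2 ship[0->1]=2 prod=3 -> [17 7 2]
First stockout at step 4

4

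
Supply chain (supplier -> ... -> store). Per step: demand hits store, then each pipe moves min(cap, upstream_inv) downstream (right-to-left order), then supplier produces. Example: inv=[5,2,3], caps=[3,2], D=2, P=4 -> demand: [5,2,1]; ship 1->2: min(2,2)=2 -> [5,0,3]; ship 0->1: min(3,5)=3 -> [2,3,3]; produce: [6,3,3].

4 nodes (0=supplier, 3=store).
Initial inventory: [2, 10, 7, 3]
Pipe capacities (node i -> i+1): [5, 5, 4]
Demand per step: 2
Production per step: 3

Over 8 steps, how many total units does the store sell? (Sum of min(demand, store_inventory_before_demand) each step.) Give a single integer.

Step 1: sold=2 (running total=2) -> [3 7 8 5]
Step 2: sold=2 (running total=4) -> [3 5 9 7]
Step 3: sold=2 (running total=6) -> [3 3 10 9]
Step 4: sold=2 (running total=8) -> [3 3 9 11]
Step 5: sold=2 (running total=10) -> [3 3 8 13]
Step 6: sold=2 (running total=12) -> [3 3 7 15]
Step 7: sold=2 (running total=14) -> [3 3 6 17]
Step 8: sold=2 (running total=16) -> [3 3 5 19]

Answer: 16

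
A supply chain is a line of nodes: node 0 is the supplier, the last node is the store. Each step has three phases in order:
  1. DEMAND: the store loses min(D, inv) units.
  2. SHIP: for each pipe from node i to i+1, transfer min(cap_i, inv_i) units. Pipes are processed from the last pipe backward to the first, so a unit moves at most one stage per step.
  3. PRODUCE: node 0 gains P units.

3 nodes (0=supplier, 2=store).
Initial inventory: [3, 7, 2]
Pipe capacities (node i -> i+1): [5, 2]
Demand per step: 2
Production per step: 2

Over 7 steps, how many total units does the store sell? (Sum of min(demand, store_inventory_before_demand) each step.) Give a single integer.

Answer: 14

Derivation:
Step 1: sold=2 (running total=2) -> [2 8 2]
Step 2: sold=2 (running total=4) -> [2 8 2]
Step 3: sold=2 (running total=6) -> [2 8 2]
Step 4: sold=2 (running total=8) -> [2 8 2]
Step 5: sold=2 (running total=10) -> [2 8 2]
Step 6: sold=2 (running total=12) -> [2 8 2]
Step 7: sold=2 (running total=14) -> [2 8 2]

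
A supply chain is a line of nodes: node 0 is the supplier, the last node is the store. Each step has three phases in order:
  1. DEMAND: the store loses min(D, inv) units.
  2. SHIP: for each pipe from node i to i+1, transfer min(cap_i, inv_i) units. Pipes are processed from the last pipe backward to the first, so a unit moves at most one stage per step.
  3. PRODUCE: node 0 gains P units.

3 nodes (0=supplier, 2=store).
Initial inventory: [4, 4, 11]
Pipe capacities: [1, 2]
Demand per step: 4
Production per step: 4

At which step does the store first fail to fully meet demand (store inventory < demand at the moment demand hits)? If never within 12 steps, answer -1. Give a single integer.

Step 1: demand=4,sold=4 ship[1->2]=2 ship[0->1]=1 prod=4 -> [7 3 9]
Step 2: demand=4,sold=4 ship[1->2]=2 ship[0->1]=1 prod=4 -> [10 2 7]
Step 3: demand=4,sold=4 ship[1->2]=2 ship[0->1]=1 prod=4 -> [13 1 5]
Step 4: demand=4,sold=4 ship[1->2]=1 ship[0->1]=1 prod=4 -> [16 1 2]
Step 5: demand=4,sold=2 ship[1->2]=1 ship[0->1]=1 prod=4 -> [19 1 1]
Step 6: demand=4,sold=1 ship[1->2]=1 ship[0->1]=1 prod=4 -> [22 1 1]
Step 7: demand=4,sold=1 ship[1->2]=1 ship[0->1]=1 prod=4 -> [25 1 1]
Step 8: demand=4,sold=1 ship[1->2]=1 ship[0->1]=1 prod=4 -> [28 1 1]
Step 9: demand=4,sold=1 ship[1->2]=1 ship[0->1]=1 prod=4 -> [31 1 1]
Step 10: demand=4,sold=1 ship[1->2]=1 ship[0->1]=1 prod=4 -> [34 1 1]
Step 11: demand=4,sold=1 ship[1->2]=1 ship[0->1]=1 prod=4 -> [37 1 1]
Step 12: demand=4,sold=1 ship[1->2]=1 ship[0->1]=1 prod=4 -> [40 1 1]
First stockout at step 5

5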